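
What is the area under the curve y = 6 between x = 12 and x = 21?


The area under a constant function y = 6 is a rectangle.
Width = 21 - 12 = 9
Height = 6
Area = width * height
= 9 * 6
= 54

54


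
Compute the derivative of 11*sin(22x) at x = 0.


Apply the chain rule to differentiate 11*sin(22x):
d/dx [11*sin(22x)]
= 11 * cos(22x) * d/dx(22x)
= 11 * 22 * cos(22x)
= 242 * cos(22x)
Evaluate at x = 0:
= 242 * cos(0)
= 242 * 1
= 242

242


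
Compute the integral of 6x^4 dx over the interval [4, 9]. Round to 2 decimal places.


Find the antiderivative of 6x^4:
F(x) = 6/5 * x^5
Apply the Fundamental Theorem of Calculus:
F(9) - F(4)
= 6/5 * 9^5 - 6/5 * 4^5
= 6/5 * (59049 - 1024)
= 6/5 * 58025
= 69630 = 69630.00

69630.00


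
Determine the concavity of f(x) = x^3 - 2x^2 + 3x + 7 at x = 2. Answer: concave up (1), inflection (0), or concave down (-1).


Concavity is determined by the sign of f''(x).
f(x) = x^3 - 2x^2 + 3x + 7
f'(x) = 3x^2 - 4x + 3
f''(x) = 6x - 4
f''(2) = 6 * 2 - 4
= 12 - 4
= 8
Since f''(2) > 0, the function is concave up (1)

1


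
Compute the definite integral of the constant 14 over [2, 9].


The integral of a constant k over [a, b] equals k * (b - a).
integral from 2 to 9 of 14 dx
= 14 * (9 - 2)
= 14 * 7
= 98

98


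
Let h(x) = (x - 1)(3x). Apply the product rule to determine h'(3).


Let u(x) = x - 1 and v(x) = 3x
u'(x) = 1
v'(x) = 3
Product rule: h'(x) = u'(x)*v(x) + u(x)*v'(x)
= 1 * (3x) + (x - 1) * 3
At x = 3:
u(3) = 1 * 3 - 1 = 2
v(3) = 3 * 3 + 0 = 9
h'(3) = 1 * 9 + 2 * 3
= 9 + 6
= 15

15


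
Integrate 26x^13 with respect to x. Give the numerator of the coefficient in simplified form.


Apply the power rule for integration:
integral of ax^n dx = a/(n+1) * x^(n+1) + C
integral of 26x^13 dx
= 26/14 * x^14 + C
= 13/7 * x^14 + C
The coefficient in lowest terms is 13/7, and its numerator is 13

13


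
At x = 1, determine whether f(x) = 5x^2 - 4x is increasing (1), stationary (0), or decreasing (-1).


Compute f'(x) to determine behavior:
f'(x) = 10x - 4
f'(1) = 10 * 1 - 4
= 10 - 4
= 6
Since f'(1) > 0, the function is increasing (1)

1


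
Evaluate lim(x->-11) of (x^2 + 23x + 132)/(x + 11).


Direct substitution gives 0/0, so we factor the numerator.
Factor: (x^2 + 23x + 132) = (x + 11)(x + 12)
Cancel the common factor (x + 11):
(x^2 + 23x + 132)/(x + 11) = (x + 12)
Now substitute x = -11:
= (-11) - (-12) = 1

1


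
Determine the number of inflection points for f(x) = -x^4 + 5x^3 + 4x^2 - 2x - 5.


Inflection points occur where f''(x) = 0 and concavity changes.
f(x) = -x^4 + 5x^3 + 4x^2 - 2x - 5
f'(x) = -4x^3 + 15x^2 + 8x - 2
f''(x) = -12x^2 + 30x + 8
This is a quadratic in x. Use the discriminant to count real roots.
Discriminant = (30)^2 - 4 * (-12) * 8
= 900 - (-384)
= 1284
Since discriminant > 0, f''(x) = 0 has 2 distinct real solutions.
A quadratic with two distinct real roots changes sign at each root, so concavity changes at both.
Number of inflection points: 2

2


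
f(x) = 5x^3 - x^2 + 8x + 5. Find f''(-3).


First derivative:
f'(x) = 15x^2 - 2x + 8
Second derivative:
f''(x) = 30x - 2
Substitute x = -3:
f''(-3) = 30 * (-3) - 2
= -90 - 2
= -92

-92


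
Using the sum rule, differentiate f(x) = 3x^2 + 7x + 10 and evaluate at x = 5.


Differentiate term by term using power and sum rules:
f(x) = 3x^2 + 7x + 10
f'(x) = 6x + 7
Substitute x = 5:
f'(5) = 6 * 5 + 7
= 30 + 7
= 37

37


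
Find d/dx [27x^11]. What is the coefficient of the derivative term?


We apply the power rule: d/dx [ax^n] = a*n * x^(n-1)
d/dx [27x^11]
= 27 * 11 * x^(11-1)
= 297x^10
The coefficient is 297

297


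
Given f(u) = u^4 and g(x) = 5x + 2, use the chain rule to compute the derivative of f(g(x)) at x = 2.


Using the chain rule: (f(g(x)))' = f'(g(x)) * g'(x)
First, find g(2):
g(2) = 5 * 2 + 2 = 12
Next, f'(u) = 4u^3
And g'(x) = 5
So f'(g(2)) * g'(2)
= 4 * 12^3 * 5
= 4 * 1728 * 5
= 34560

34560


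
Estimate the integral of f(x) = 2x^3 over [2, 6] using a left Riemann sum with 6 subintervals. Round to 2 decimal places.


Left Riemann sum uses left endpoints of each subinterval.
Interval: [2, 6], n = 6
dx = (6 - 2) / 6 = 2/3
Left endpoints: [2, 8/3, 10/3, 4, 14/3, 16/3]
f values: [16, 1024/27, 2000/27, 128, 5488/27, 8192/27]
Sum = dx * (sum of f values)
= 2/3 * 2288/3
= 4576/9 ≈ 508.44

508.44


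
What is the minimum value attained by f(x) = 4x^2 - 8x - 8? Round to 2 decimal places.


For a quadratic f(x) = ax^2 + bx + c with a > 0, the minimum is at the vertex.
Vertex x-coordinate: x = -b/(2a)
x = -(-8) / (2 * 4)
x = 8/8 = 1
Substitute back to find the minimum value:
f(1) = 4 * 1^2 - 8 * 1 - 8
= 4 - 8 - 8
= -12 = -12.00

-12.00


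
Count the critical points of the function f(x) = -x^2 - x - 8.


Find where f'(x) = 0:
f'(x) = -2x - 1
Set f'(x) = 0:
-2x - 1 = 0
x = 1 / (-2) = -1/2
This is a linear equation in x, so there is exactly one solution.
Number of critical points: 1

1


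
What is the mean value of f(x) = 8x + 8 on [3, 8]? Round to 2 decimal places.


Average value = 1/(b-a) * integral from a to b of f(x) dx
First compute the integral of 8x + 8:
F(x) = 4x^2 + 8x
F(8) = 4 * 64 + 8 * 8 = 320
F(3) = 4 * 9 + 8 * 3 = 60
Integral = 320 - 60 = 260
Average = 260 / (8 - 3) = 260 / 5
= 52 = 52.00

52.00


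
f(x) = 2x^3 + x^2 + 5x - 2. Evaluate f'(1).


Differentiate f(x) = 2x^3 + x^2 + 5x - 2 term by term:
f'(x) = 6x^2 + 2x + 5
Substitute x = 1:
f'(1) = 6 * 1^2 + 2 * 1 + 5
= 6 + 2 + 5
= 13

13


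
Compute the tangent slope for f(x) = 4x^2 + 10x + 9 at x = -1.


The slope of the tangent line equals f'(x) at the point.
f(x) = 4x^2 + 10x + 9
f'(x) = 8x + 10
At x = -1:
f'(-1) = 8 * (-1) + 10
= -8 + 10
= 2

2


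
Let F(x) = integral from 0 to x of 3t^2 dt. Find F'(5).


By the Fundamental Theorem of Calculus (Part 1):
If F(x) = integral from 0 to x of f(t) dt, then F'(x) = f(x)
Here f(t) = 3t^2
So F'(x) = 3x^2
Evaluate at x = 5:
F'(5) = 3 * 5^2
= 3 * 25
= 75

75


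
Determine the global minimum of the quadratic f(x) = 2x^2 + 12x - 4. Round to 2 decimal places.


For a quadratic f(x) = ax^2 + bx + c with a > 0, the minimum is at the vertex.
Vertex x-coordinate: x = -b/(2a)
x = -(12) / (2 * 2)
x = -12/4 = -3
Substitute back to find the minimum value:
f(-3) = 2 * (-3)^2 + 12 * (-3) - 4
= 18 - 36 - 4
= -22 = -22.00

-22.00


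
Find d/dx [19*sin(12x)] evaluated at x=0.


Apply the chain rule to differentiate 19*sin(12x):
d/dx [19*sin(12x)]
= 19 * cos(12x) * d/dx(12x)
= 19 * 12 * cos(12x)
= 228 * cos(12x)
Evaluate at x = 0:
= 228 * cos(0)
= 228 * 1
= 228

228


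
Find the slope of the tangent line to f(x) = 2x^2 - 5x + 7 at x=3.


The slope of the tangent line equals f'(x) at the point.
f(x) = 2x^2 - 5x + 7
f'(x) = 4x - 5
At x = 3:
f'(3) = 4 * 3 - 5
= 12 - 5
= 7

7


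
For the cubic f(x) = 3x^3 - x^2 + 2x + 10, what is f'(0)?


Differentiate f(x) = 3x^3 - x^2 + 2x + 10 term by term:
f'(x) = 9x^2 - 2x + 2
Substitute x = 0:
f'(0) = 9 * 0^2 - 2 * 0 + 2
= 0 + 0 + 2
= 2

2


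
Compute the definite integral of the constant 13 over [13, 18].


The integral of a constant k over [a, b] equals k * (b - a).
integral from 13 to 18 of 13 dx
= 13 * (18 - 13)
= 13 * 5
= 65

65


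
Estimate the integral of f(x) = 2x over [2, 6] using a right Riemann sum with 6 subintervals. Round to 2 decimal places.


Right Riemann sum uses right endpoints of each subinterval.
Interval: [2, 6], n = 6
dx = (6 - 2) / 6 = 2/3
Right endpoints: [8/3, 10/3, 4, 14/3, 16/3, 6]
f values: [16/3, 20/3, 8, 28/3, 32/3, 12]
Sum = dx * (sum of f values)
= 2/3 * 52
= 104/3 ≈ 34.67

34.67


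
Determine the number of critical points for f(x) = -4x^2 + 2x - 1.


Find where f'(x) = 0:
f'(x) = -8x + 2
Set f'(x) = 0:
-8x + 2 = 0
x = -2 / (-8) = 1/4
This is a linear equation in x, so there is exactly one solution.
Number of critical points: 1

1


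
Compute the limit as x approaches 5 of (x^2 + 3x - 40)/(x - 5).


Direct substitution gives 0/0, so we factor the numerator.
Factor: (x^2 + 3x - 40) = (x - 5)(x + 8)
Cancel the common factor (x - 5):
(x^2 + 3x - 40)/(x - 5) = (x + 8)
Now substitute x = 5:
= (5) - (-8) = 13

13


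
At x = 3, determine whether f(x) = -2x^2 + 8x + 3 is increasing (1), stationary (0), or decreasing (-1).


Compute f'(x) to determine behavior:
f'(x) = -4x + 8
f'(3) = -4 * 3 + 8
= -12 + 8
= -4
Since f'(3) < 0, the function is decreasing (-1)

-1


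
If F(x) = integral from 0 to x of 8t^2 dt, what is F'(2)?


By the Fundamental Theorem of Calculus (Part 1):
If F(x) = integral from 0 to x of f(t) dt, then F'(x) = f(x)
Here f(t) = 8t^2
So F'(x) = 8x^2
Evaluate at x = 2:
F'(2) = 8 * 2^2
= 8 * 4
= 32

32


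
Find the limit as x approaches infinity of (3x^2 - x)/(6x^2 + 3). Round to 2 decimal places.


For limits at infinity with equal-degree polynomials,
we compare leading coefficients.
Numerator leading term: 3x^2
Denominator leading term: 6x^2
Divide both by x^2:
lim = (3 - 1/x) / (6 + 3/x^2)
As x -> infinity, the 1/x and 1/x^2 terms vanish:
= 3/6 = 1/2 = 0.50

0.50


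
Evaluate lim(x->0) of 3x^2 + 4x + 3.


Since polynomials are continuous, we use direct substitution.
lim(x->0) of 3x^2 + 4x + 3
= 3 * 0^2 + 4 * 0 + 3
= 0 + 0 + 3
= 3

3


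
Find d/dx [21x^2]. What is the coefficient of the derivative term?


We apply the power rule: d/dx [ax^n] = a*n * x^(n-1)
d/dx [21x^2]
= 21 * 2 * x^(2-1)
= 42x
The coefficient is 42

42


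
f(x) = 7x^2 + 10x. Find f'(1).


Differentiate term by term using power and sum rules:
f(x) = 7x^2 + 10x
f'(x) = 14x + 10
Substitute x = 1:
f'(1) = 14 * 1 + 10
= 14 + 10
= 24

24


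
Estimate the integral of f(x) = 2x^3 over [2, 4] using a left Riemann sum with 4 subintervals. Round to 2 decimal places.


Left Riemann sum uses left endpoints of each subinterval.
Interval: [2, 4], n = 4
dx = (4 - 2) / 4 = 1/2
Left endpoints: [2, 5/2, 3, 7/2]
f values: [16, 125/4, 54, 343/4]
Sum = dx * (sum of f values)
= 1/2 * 187
= 187/2 = 93.50

93.50


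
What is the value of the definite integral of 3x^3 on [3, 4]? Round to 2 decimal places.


Find the antiderivative of 3x^3:
F(x) = 3/4 * x^4
Apply the Fundamental Theorem of Calculus:
F(4) - F(3)
= 3/4 * 4^4 - 3/4 * 3^4
= 3/4 * (256 - 81)
= 3/4 * 175
= 525/4 = 131.25

131.25


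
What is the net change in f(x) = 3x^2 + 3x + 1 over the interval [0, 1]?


Net change = f(b) - f(a)
f(x) = 3x^2 + 3x + 1
Compute f(1):
f(1) = 3 * 1^2 + 3 * 1 + 1
= 3 + 3 + 1
= 7
Compute f(0):
f(0) = 3 * 0^2 + 3 * 0 + 1
= 0 + 0 + 1
= 1
Net change = 7 - 1 = 6

6


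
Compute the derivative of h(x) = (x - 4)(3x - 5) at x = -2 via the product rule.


Let u(x) = x - 4 and v(x) = 3x - 5
u'(x) = 1
v'(x) = 3
Product rule: h'(x) = u'(x)*v(x) + u(x)*v'(x)
= 1 * (3x - 5) + (x - 4) * 3
At x = -2:
u(-2) = 1 * (-2) - 4 = -6
v(-2) = 3 * (-2) - 5 = -11
h'(-2) = 1 * (-11) + (-6) * 3
= -11 - 18
= -29

-29


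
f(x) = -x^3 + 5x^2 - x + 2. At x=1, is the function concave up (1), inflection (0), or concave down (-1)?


Concavity is determined by the sign of f''(x).
f(x) = -x^3 + 5x^2 - x + 2
f'(x) = -3x^2 + 10x - 1
f''(x) = -6x + 10
f''(1) = -6 * 1 + 10
= -6 + 10
= 4
Since f''(1) > 0, the function is concave up (1)

1


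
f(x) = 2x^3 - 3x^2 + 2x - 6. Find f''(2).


First derivative:
f'(x) = 6x^2 - 6x + 2
Second derivative:
f''(x) = 12x - 6
Substitute x = 2:
f''(2) = 12 * 2 - 6
= 24 - 6
= 18

18


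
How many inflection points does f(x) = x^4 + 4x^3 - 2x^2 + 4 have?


Inflection points occur where f''(x) = 0 and concavity changes.
f(x) = x^4 + 4x^3 - 2x^2 + 4
f'(x) = 4x^3 + 12x^2 - 4x
f''(x) = 12x^2 + 24x - 4
This is a quadratic in x. Use the discriminant to count real roots.
Discriminant = (24)^2 - 4 * 12 * (-4)
= 576 - (-192)
= 768
Since discriminant > 0, f''(x) = 0 has 2 distinct real solutions.
A quadratic with two distinct real roots changes sign at each root, so concavity changes at both.
Number of inflection points: 2

2


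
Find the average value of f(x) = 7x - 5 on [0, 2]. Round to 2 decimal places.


Average value = 1/(b-a) * integral from a to b of f(x) dx
First compute the integral of 7x - 5:
F(x) = (7/2)x^2 - 5x
F(2) = 7/2 * 4 - 5 * 2 = 4
F(0) = 7/2 * 0 - 5 * 0 = 0
Integral = 4 - 0 = 4
Average = 4 / (2 - 0) = 4 / 2
= 2 = 2.00

2.00


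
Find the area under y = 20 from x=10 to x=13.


The area under a constant function y = 20 is a rectangle.
Width = 13 - 10 = 3
Height = 20
Area = width * height
= 3 * 20
= 60

60


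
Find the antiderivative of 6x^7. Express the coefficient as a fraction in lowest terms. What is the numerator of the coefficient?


Apply the power rule for integration:
integral of ax^n dx = a/(n+1) * x^(n+1) + C
integral of 6x^7 dx
= 6/8 * x^8 + C
= 3/4 * x^8 + C
The coefficient in lowest terms is 3/4, and its numerator is 3

3


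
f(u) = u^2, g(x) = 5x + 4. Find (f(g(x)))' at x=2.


Using the chain rule: (f(g(x)))' = f'(g(x)) * g'(x)
First, find g(2):
g(2) = 5 * 2 + 4 = 14
Next, f'(u) = 2u
And g'(x) = 5
So f'(g(2)) * g'(2)
= 2 * 14 * 5
= 140

140


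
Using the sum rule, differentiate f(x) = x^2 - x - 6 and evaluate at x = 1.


Differentiate term by term using power and sum rules:
f(x) = x^2 - x - 6
f'(x) = 2x - 1
Substitute x = 1:
f'(1) = 2 * 1 - 1
= 2 - 1
= 1

1


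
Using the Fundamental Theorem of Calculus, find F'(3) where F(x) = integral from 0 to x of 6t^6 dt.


By the Fundamental Theorem of Calculus (Part 1):
If F(x) = integral from 0 to x of f(t) dt, then F'(x) = f(x)
Here f(t) = 6t^6
So F'(x) = 6x^6
Evaluate at x = 3:
F'(3) = 6 * 3^6
= 6 * 729
= 4374

4374


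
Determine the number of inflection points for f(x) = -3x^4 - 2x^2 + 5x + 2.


Inflection points occur where f''(x) = 0 and concavity changes.
f(x) = -3x^4 - 2x^2 + 5x + 2
f'(x) = -12x^3 - 4x + 5
f''(x) = -36x^2 - 4
This is a quadratic in x. Use the discriminant to count real roots.
Discriminant = (0)^2 - 4 * (-36) * (-4)
= 0 - 576
= -576
Since discriminant < 0, f''(x) = 0 has no real solutions.
Number of inflection points: 0

0


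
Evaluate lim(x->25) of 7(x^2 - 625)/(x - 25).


Direct substitution gives 0/0, so we factor the numerator.
Factor: 7(x^2 - 625) = 7 * (x - 25)(x + 25)
Cancel the common factor (x - 25):
7(x^2 - 625)/(x - 25) = 7 * (x + 25)
Now substitute x = 25:
= 7 * (25 + 25) = 350

350


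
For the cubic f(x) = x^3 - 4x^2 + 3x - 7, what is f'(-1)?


Differentiate f(x) = x^3 - 4x^2 + 3x - 7 term by term:
f'(x) = 3x^2 - 8x + 3
Substitute x = -1:
f'(-1) = 3 * (-1)^2 - 8 * (-1) + 3
= 3 + 8 + 3
= 14

14


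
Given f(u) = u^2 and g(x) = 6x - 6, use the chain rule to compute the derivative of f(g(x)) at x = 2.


Using the chain rule: (f(g(x)))' = f'(g(x)) * g'(x)
First, find g(2):
g(2) = 6 * 2 - 6 = 6
Next, f'(u) = 2u
And g'(x) = 6
So f'(g(2)) * g'(2)
= 2 * 6 * 6
= 72

72


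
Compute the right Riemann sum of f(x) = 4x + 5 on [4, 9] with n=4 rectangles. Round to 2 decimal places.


Right Riemann sum uses right endpoints of each subinterval.
Interval: [4, 9], n = 4
dx = (9 - 4) / 4 = 5/4
Right endpoints: [21/4, 13/2, 31/4, 9]
f values: [26, 31, 36, 41]
Sum = dx * (sum of f values)
= 5/4 * 134
= 335/2 = 167.50

167.50


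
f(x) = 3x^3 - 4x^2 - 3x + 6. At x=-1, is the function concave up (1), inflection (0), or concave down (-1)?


Concavity is determined by the sign of f''(x).
f(x) = 3x^3 - 4x^2 - 3x + 6
f'(x) = 9x^2 - 8x - 3
f''(x) = 18x - 8
f''(-1) = 18 * (-1) - 8
= -18 - 8
= -26
Since f''(-1) < 0, the function is concave down (-1)

-1


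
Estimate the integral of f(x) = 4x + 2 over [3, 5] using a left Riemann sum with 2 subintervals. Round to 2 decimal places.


Left Riemann sum uses left endpoints of each subinterval.
Interval: [3, 5], n = 2
dx = (5 - 3) / 2 = 1
Left endpoints: [3, 4]
f values: [14, 18]
Sum = dx * (sum of f values)
= 1 * 32
= 32 = 32.00

32.00


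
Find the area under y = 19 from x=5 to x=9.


The area under a constant function y = 19 is a rectangle.
Width = 9 - 5 = 4
Height = 19
Area = width * height
= 4 * 19
= 76

76


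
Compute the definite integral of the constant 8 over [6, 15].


The integral of a constant k over [a, b] equals k * (b - a).
integral from 6 to 15 of 8 dx
= 8 * (15 - 6)
= 8 * 9
= 72

72


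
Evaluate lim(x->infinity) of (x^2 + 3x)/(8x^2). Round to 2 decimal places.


For limits at infinity with equal-degree polynomials,
we compare leading coefficients.
Numerator leading term: x^2
Denominator leading term: 8x^2
Divide both by x^2:
lim = (1 + 3/x) / (8)
As x -> infinity, the 1/x and 1/x^2 terms vanish:
= 1/8 ≈ 0.13

0.13


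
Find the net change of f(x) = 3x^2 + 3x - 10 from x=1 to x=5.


Net change = f(b) - f(a)
f(x) = 3x^2 + 3x - 10
Compute f(5):
f(5) = 3 * 5^2 + 3 * 5 - 10
= 75 + 15 - 10
= 80
Compute f(1):
f(1) = 3 * 1^2 + 3 * 1 - 10
= 3 + 3 - 10
= -4
Net change = 80 - (-4) = 84

84


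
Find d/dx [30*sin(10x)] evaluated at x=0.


Apply the chain rule to differentiate 30*sin(10x):
d/dx [30*sin(10x)]
= 30 * cos(10x) * d/dx(10x)
= 30 * 10 * cos(10x)
= 300 * cos(10x)
Evaluate at x = 0:
= 300 * cos(0)
= 300 * 1
= 300

300


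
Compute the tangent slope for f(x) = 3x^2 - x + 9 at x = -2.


The slope of the tangent line equals f'(x) at the point.
f(x) = 3x^2 - x + 9
f'(x) = 6x - 1
At x = -2:
f'(-2) = 6 * (-2) - 1
= -12 - 1
= -13

-13


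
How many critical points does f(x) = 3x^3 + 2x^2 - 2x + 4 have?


Find where f'(x) = 0:
f(x) = 3x^3 + 2x^2 - 2x + 4
f'(x) = 9x^2 + 4x - 2
This is a quadratic in x. Use the discriminant to count real roots.
Discriminant = (4)^2 - 4 * 9 * (-2)
= 16 - (-72)
= 88
Since discriminant > 0, f'(x) = 0 has 2 real solutions.
Number of critical points: 2

2


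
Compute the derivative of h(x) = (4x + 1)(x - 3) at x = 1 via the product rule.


Let u(x) = 4x + 1 and v(x) = x - 3
u'(x) = 4
v'(x) = 1
Product rule: h'(x) = u'(x)*v(x) + u(x)*v'(x)
= 4 * (x - 3) + (4x + 1) * 1
At x = 1:
u(1) = 4 * 1 + 1 = 5
v(1) = 1 * 1 - 3 = -2
h'(1) = 4 * (-2) + 5 * 1
= -8 + 5
= -3

-3


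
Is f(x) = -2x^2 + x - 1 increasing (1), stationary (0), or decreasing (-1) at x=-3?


Compute f'(x) to determine behavior:
f'(x) = -4x + 1
f'(-3) = -4 * (-3) + 1
= 12 + 1
= 13
Since f'(-3) > 0, the function is increasing (1)

1


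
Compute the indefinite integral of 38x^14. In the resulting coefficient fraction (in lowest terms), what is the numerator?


Apply the power rule for integration:
integral of ax^n dx = a/(n+1) * x^(n+1) + C
integral of 38x^14 dx
= 38/15 * x^15 + C
The coefficient in lowest terms is 38/15, and its numerator is 38

38


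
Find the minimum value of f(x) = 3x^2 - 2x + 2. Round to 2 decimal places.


For a quadratic f(x) = ax^2 + bx + c with a > 0, the minimum is at the vertex.
Vertex x-coordinate: x = -b/(2a)
x = -(-2) / (2 * 3)
x = 2/6 = 1/3
Substitute back to find the minimum value:
f(1/3) = 3 * (1/3)^2 - 2 * (1/3) + 2
= 1/3 - 2/3 + 2
= 5/3 ≈ 1.67

1.67


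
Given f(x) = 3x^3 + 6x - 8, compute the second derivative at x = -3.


First derivative:
f'(x) = 9x^2 + 6
Second derivative:
f''(x) = 18x
Substitute x = -3:
f''(-3) = 18 * (-3) + 0
= -54 + 0
= -54

-54


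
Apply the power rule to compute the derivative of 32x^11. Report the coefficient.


We apply the power rule: d/dx [ax^n] = a*n * x^(n-1)
d/dx [32x^11]
= 32 * 11 * x^(11-1)
= 352x^10
The coefficient is 352

352


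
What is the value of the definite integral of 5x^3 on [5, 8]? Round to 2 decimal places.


Find the antiderivative of 5x^3:
F(x) = 5/4 * x^4
Apply the Fundamental Theorem of Calculus:
F(8) - F(5)
= 5/4 * 8^4 - 5/4 * 5^4
= 5/4 * (4096 - 625)
= 5/4 * 3471
= 17355/4 = 4338.75

4338.75


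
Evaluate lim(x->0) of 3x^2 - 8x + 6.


Since polynomials are continuous, we use direct substitution.
lim(x->0) of 3x^2 - 8x + 6
= 3 * 0^2 - 8 * 0 + 6
= 0 + 0 + 6
= 6

6


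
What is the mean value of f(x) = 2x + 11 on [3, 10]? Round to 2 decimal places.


Average value = 1/(b-a) * integral from a to b of f(x) dx
First compute the integral of 2x + 11:
F(x) = x^2 + 11x
F(10) = 1 * 100 + 11 * 10 = 210
F(3) = 1 * 9 + 11 * 3 = 42
Integral = 210 - 42 = 168
Average = 168 / (10 - 3) = 168 / 7
= 24 = 24.00

24.00


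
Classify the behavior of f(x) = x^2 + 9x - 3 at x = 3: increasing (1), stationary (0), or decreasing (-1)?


Compute f'(x) to determine behavior:
f'(x) = 2x + 9
f'(3) = 2 * 3 + 9
= 6 + 9
= 15
Since f'(3) > 0, the function is increasing (1)

1


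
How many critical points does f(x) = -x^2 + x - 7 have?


Find where f'(x) = 0:
f'(x) = -2x + 1
Set f'(x) = 0:
-2x + 1 = 0
x = -1 / (-2) = 1/2
This is a linear equation in x, so there is exactly one solution.
Number of critical points: 1

1


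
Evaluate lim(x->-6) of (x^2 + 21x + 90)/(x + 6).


Direct substitution gives 0/0, so we factor the numerator.
Factor: (x^2 + 21x + 90) = (x + 6)(x + 15)
Cancel the common factor (x + 6):
(x^2 + 21x + 90)/(x + 6) = (x + 15)
Now substitute x = -6:
= (-6) - (-15) = 9

9


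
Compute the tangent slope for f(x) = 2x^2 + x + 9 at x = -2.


The slope of the tangent line equals f'(x) at the point.
f(x) = 2x^2 + x + 9
f'(x) = 4x + 1
At x = -2:
f'(-2) = 4 * (-2) + 1
= -8 + 1
= -7

-7


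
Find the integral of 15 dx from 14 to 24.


The integral of a constant k over [a, b] equals k * (b - a).
integral from 14 to 24 of 15 dx
= 15 * (24 - 14)
= 15 * 10
= 150

150


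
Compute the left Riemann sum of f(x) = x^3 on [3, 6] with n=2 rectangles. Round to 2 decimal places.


Left Riemann sum uses left endpoints of each subinterval.
Interval: [3, 6], n = 2
dx = (6 - 3) / 2 = 3/2
Left endpoints: [3, 9/2]
f values: [27, 729/8]
Sum = dx * (sum of f values)
= 3/2 * 945/8
= 2835/16 ≈ 177.19

177.19


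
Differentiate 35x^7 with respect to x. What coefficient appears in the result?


We apply the power rule: d/dx [ax^n] = a*n * x^(n-1)
d/dx [35x^7]
= 35 * 7 * x^(7-1)
= 245x^6
The coefficient is 245

245


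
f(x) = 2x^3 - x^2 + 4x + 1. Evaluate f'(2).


Differentiate f(x) = 2x^3 - x^2 + 4x + 1 term by term:
f'(x) = 6x^2 - 2x + 4
Substitute x = 2:
f'(2) = 6 * 2^2 - 2 * 2 + 4
= 24 - 4 + 4
= 24

24


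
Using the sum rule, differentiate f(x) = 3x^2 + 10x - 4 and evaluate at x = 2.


Differentiate term by term using power and sum rules:
f(x) = 3x^2 + 10x - 4
f'(x) = 6x + 10
Substitute x = 2:
f'(2) = 6 * 2 + 10
= 12 + 10
= 22

22


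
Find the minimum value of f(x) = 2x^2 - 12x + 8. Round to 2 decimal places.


For a quadratic f(x) = ax^2 + bx + c with a > 0, the minimum is at the vertex.
Vertex x-coordinate: x = -b/(2a)
x = -(-12) / (2 * 2)
x = 12/4 = 3
Substitute back to find the minimum value:
f(3) = 2 * 3^2 - 12 * 3 + 8
= 18 - 36 + 8
= -10 = -10.00

-10.00


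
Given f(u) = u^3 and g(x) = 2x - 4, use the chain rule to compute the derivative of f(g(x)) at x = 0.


Using the chain rule: (f(g(x)))' = f'(g(x)) * g'(x)
First, find g(0):
g(0) = 2 * 0 - 4 = -4
Next, f'(u) = 3u^2
And g'(x) = 2
So f'(g(0)) * g'(0)
= 3 * (-4)^2 * 2
= 3 * 16 * 2
= 96

96


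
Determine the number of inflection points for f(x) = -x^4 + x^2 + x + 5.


Inflection points occur where f''(x) = 0 and concavity changes.
f(x) = -x^4 + x^2 + x + 5
f'(x) = -4x^3 + 2x + 1
f''(x) = -12x^2 + 2
This is a quadratic in x. Use the discriminant to count real roots.
Discriminant = (0)^2 - 4 * (-12) * 2
= 0 - (-96)
= 96
Since discriminant > 0, f''(x) = 0 has 2 distinct real solutions.
A quadratic with two distinct real roots changes sign at each root, so concavity changes at both.
Number of inflection points: 2

2


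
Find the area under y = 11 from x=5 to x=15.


The area under a constant function y = 11 is a rectangle.
Width = 15 - 5 = 10
Height = 11
Area = width * height
= 10 * 11
= 110

110


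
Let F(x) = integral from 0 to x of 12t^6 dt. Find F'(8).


By the Fundamental Theorem of Calculus (Part 1):
If F(x) = integral from 0 to x of f(t) dt, then F'(x) = f(x)
Here f(t) = 12t^6
So F'(x) = 12x^6
Evaluate at x = 8:
F'(8) = 12 * 8^6
= 12 * 262144
= 3145728

3145728


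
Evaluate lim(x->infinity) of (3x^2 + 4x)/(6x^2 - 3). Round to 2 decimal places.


For limits at infinity with equal-degree polynomials,
we compare leading coefficients.
Numerator leading term: 3x^2
Denominator leading term: 6x^2
Divide both by x^2:
lim = (3 + 4/x) / (6 - 3/x^2)
As x -> infinity, the 1/x and 1/x^2 terms vanish:
= 3/6 = 1/2 = 0.50

0.50


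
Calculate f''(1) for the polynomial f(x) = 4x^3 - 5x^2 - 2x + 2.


First derivative:
f'(x) = 12x^2 - 10x - 2
Second derivative:
f''(x) = 24x - 10
Substitute x = 1:
f''(1) = 24 * 1 - 10
= 24 - 10
= 14

14


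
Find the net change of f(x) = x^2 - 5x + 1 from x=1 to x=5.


Net change = f(b) - f(a)
f(x) = x^2 - 5x + 1
Compute f(5):
f(5) = 1 * 5^2 - 5 * 5 + 1
= 25 - 25 + 1
= 1
Compute f(1):
f(1) = 1 * 1^2 - 5 * 1 + 1
= 1 - 5 + 1
= -3
Net change = 1 - (-3) = 4

4


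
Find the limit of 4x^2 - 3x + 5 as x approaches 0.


Since polynomials are continuous, we use direct substitution.
lim(x->0) of 4x^2 - 3x + 5
= 4 * 0^2 - 3 * 0 + 5
= 0 + 0 + 5
= 5

5


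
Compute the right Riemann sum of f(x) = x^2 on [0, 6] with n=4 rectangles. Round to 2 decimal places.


Right Riemann sum uses right endpoints of each subinterval.
Interval: [0, 6], n = 4
dx = (6 - 0) / 4 = 3/2
Right endpoints: [3/2, 3, 9/2, 6]
f values: [9/4, 9, 81/4, 36]
Sum = dx * (sum of f values)
= 3/2 * 135/2
= 405/4 = 101.25

101.25


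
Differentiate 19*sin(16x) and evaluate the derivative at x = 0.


Apply the chain rule to differentiate 19*sin(16x):
d/dx [19*sin(16x)]
= 19 * cos(16x) * d/dx(16x)
= 19 * 16 * cos(16x)
= 304 * cos(16x)
Evaluate at x = 0:
= 304 * cos(0)
= 304 * 1
= 304

304


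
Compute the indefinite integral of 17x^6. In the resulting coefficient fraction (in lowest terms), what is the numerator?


Apply the power rule for integration:
integral of ax^n dx = a/(n+1) * x^(n+1) + C
integral of 17x^6 dx
= 17/7 * x^7 + C
The coefficient in lowest terms is 17/7, and its numerator is 17

17


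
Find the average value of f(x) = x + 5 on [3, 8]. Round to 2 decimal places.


Average value = 1/(b-a) * integral from a to b of f(x) dx
First compute the integral of x + 5:
F(x) = (1/2)x^2 + 5x
F(8) = 1/2 * 64 + 5 * 8 = 72
F(3) = 1/2 * 9 + 5 * 3 = 39/2
Integral = 72 - 39/2 = 105/2
Average = (105/2) / (8 - 3) = (105/2) / 5
= 21/2 = 10.50

10.50


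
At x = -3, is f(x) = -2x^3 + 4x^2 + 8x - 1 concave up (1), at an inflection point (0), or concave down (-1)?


Concavity is determined by the sign of f''(x).
f(x) = -2x^3 + 4x^2 + 8x - 1
f'(x) = -6x^2 + 8x + 8
f''(x) = -12x + 8
f''(-3) = -12 * (-3) + 8
= 36 + 8
= 44
Since f''(-3) > 0, the function is concave up (1)

1


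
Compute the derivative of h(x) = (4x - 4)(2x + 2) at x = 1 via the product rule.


Let u(x) = 4x - 4 and v(x) = 2x + 2
u'(x) = 4
v'(x) = 2
Product rule: h'(x) = u'(x)*v(x) + u(x)*v'(x)
= 4 * (2x + 2) + (4x - 4) * 2
At x = 1:
u(1) = 4 * 1 - 4 = 0
v(1) = 2 * 1 + 2 = 4
h'(1) = 4 * 4 + 0 * 2
= 16 + 0
= 16

16


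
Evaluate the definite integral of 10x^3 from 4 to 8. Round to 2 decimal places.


Find the antiderivative of 10x^3:
F(x) = 10/4 * x^4
Apply the Fundamental Theorem of Calculus:
F(8) - F(4)
= 10/4 * 8^4 - 10/4 * 4^4
= 10/4 * (4096 - 256)
= 10/4 * 3840
= 9600 = 9600.00

9600.00


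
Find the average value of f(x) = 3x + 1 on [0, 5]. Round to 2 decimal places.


Average value = 1/(b-a) * integral from a to b of f(x) dx
First compute the integral of 3x + 1:
F(x) = (3/2)x^2 + x
F(5) = 3/2 * 25 + 1 * 5 = 85/2
F(0) = 3/2 * 0 + 1 * 0 = 0
Integral = 85/2 - 0 = 85/2
Average = (85/2) / (5 - 0) = (85/2) / 5
= 17/2 = 8.50

8.50


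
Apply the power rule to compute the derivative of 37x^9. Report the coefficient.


We apply the power rule: d/dx [ax^n] = a*n * x^(n-1)
d/dx [37x^9]
= 37 * 9 * x^(9-1)
= 333x^8
The coefficient is 333

333


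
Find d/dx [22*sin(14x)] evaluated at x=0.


Apply the chain rule to differentiate 22*sin(14x):
d/dx [22*sin(14x)]
= 22 * cos(14x) * d/dx(14x)
= 22 * 14 * cos(14x)
= 308 * cos(14x)
Evaluate at x = 0:
= 308 * cos(0)
= 308 * 1
= 308

308


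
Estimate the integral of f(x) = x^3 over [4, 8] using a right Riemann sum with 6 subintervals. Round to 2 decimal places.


Right Riemann sum uses right endpoints of each subinterval.
Interval: [4, 8], n = 6
dx = (8 - 4) / 6 = 2/3
Right endpoints: [14/3, 16/3, 6, 20/3, 22/3, 8]
f values: [2744/27, 4096/27, 216, 8000/27, 10648/27, 512]
Sum = dx * (sum of f values)
= 2/3 * 1672
= 3344/3 ≈ 1114.67

1114.67


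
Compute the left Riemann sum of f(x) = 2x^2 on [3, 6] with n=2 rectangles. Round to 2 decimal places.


Left Riemann sum uses left endpoints of each subinterval.
Interval: [3, 6], n = 2
dx = (6 - 3) / 2 = 3/2
Left endpoints: [3, 9/2]
f values: [18, 81/2]
Sum = dx * (sum of f values)
= 3/2 * 117/2
= 351/4 = 87.75

87.75


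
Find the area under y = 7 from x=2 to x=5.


The area under a constant function y = 7 is a rectangle.
Width = 5 - 2 = 3
Height = 7
Area = width * height
= 3 * 7
= 21

21


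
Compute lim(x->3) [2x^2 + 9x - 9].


Since polynomials are continuous, we use direct substitution.
lim(x->3) of 2x^2 + 9x - 9
= 2 * 3^2 + 9 * 3 - 9
= 18 + 27 - 9
= 36

36


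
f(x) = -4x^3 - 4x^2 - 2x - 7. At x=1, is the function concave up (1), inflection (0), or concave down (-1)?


Concavity is determined by the sign of f''(x).
f(x) = -4x^3 - 4x^2 - 2x - 7
f'(x) = -12x^2 - 8x - 2
f''(x) = -24x - 8
f''(1) = -24 * 1 - 8
= -24 - 8
= -32
Since f''(1) < 0, the function is concave down (-1)

-1


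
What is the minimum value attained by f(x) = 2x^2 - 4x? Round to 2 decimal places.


For a quadratic f(x) = ax^2 + bx + c with a > 0, the minimum is at the vertex.
Vertex x-coordinate: x = -b/(2a)
x = -(-4) / (2 * 2)
x = 4/4 = 1
Substitute back to find the minimum value:
f(1) = 2 * 1^2 - 4 * 1 + 0
= 2 - 4 + 0
= -2 = -2.00

-2.00


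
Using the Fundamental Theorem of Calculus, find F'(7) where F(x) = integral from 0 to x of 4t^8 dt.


By the Fundamental Theorem of Calculus (Part 1):
If F(x) = integral from 0 to x of f(t) dt, then F'(x) = f(x)
Here f(t) = 4t^8
So F'(x) = 4x^8
Evaluate at x = 7:
F'(7) = 4 * 7^8
= 4 * 5764801
= 23059204

23059204


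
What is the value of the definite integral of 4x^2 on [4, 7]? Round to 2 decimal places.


Find the antiderivative of 4x^2:
F(x) = 4/3 * x^3
Apply the Fundamental Theorem of Calculus:
F(7) - F(4)
= 4/3 * 7^3 - 4/3 * 4^3
= 4/3 * (343 - 64)
= 4/3 * 279
= 372 = 372.00

372.00


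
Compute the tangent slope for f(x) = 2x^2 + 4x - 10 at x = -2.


The slope of the tangent line equals f'(x) at the point.
f(x) = 2x^2 + 4x - 10
f'(x) = 4x + 4
At x = -2:
f'(-2) = 4 * (-2) + 4
= -8 + 4
= -4

-4


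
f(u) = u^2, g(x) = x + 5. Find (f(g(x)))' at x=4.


Using the chain rule: (f(g(x)))' = f'(g(x)) * g'(x)
First, find g(4):
g(4) = 1 * 4 + 5 = 9
Next, f'(u) = 2u
And g'(x) = 1
So f'(g(4)) * g'(4)
= 2 * 9 * 1
= 18

18


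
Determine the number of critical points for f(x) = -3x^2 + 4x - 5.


Find where f'(x) = 0:
f'(x) = -6x + 4
Set f'(x) = 0:
-6x + 4 = 0
x = -4 / (-6) = 2/3
This is a linear equation in x, so there is exactly one solution.
Number of critical points: 1

1


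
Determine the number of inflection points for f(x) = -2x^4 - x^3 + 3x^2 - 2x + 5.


Inflection points occur where f''(x) = 0 and concavity changes.
f(x) = -2x^4 - x^3 + 3x^2 - 2x + 5
f'(x) = -8x^3 - 3x^2 + 6x - 2
f''(x) = -24x^2 - 6x + 6
This is a quadratic in x. Use the discriminant to count real roots.
Discriminant = (-6)^2 - 4 * (-24) * 6
= 36 - (-576)
= 612
Since discriminant > 0, f''(x) = 0 has 2 distinct real solutions.
A quadratic with two distinct real roots changes sign at each root, so concavity changes at both.
Number of inflection points: 2

2


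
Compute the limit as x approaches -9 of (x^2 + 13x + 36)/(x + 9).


Direct substitution gives 0/0, so we factor the numerator.
Factor: (x^2 + 13x + 36) = (x + 9)(x + 4)
Cancel the common factor (x + 9):
(x^2 + 13x + 36)/(x + 9) = (x + 4)
Now substitute x = -9:
= (-9) - (-4) = -5

-5


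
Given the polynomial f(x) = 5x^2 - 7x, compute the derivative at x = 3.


Differentiate term by term using power and sum rules:
f(x) = 5x^2 - 7x
f'(x) = 10x - 7
Substitute x = 3:
f'(3) = 10 * 3 - 7
= 30 - 7
= 23

23


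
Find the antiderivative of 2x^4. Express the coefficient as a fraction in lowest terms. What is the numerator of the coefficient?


Apply the power rule for integration:
integral of ax^n dx = a/(n+1) * x^(n+1) + C
integral of 2x^4 dx
= 2/5 * x^5 + C
The coefficient in lowest terms is 2/5, and its numerator is 2

2


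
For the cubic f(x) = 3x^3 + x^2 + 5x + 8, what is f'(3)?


Differentiate f(x) = 3x^3 + x^2 + 5x + 8 term by term:
f'(x) = 9x^2 + 2x + 5
Substitute x = 3:
f'(3) = 9 * 3^2 + 2 * 3 + 5
= 81 + 6 + 5
= 92

92


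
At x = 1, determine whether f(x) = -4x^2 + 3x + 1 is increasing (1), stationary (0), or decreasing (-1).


Compute f'(x) to determine behavior:
f'(x) = -8x + 3
f'(1) = -8 * 1 + 3
= -8 + 3
= -5
Since f'(1) < 0, the function is decreasing (-1)

-1


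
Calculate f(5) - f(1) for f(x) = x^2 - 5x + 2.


Net change = f(b) - f(a)
f(x) = x^2 - 5x + 2
Compute f(5):
f(5) = 1 * 5^2 - 5 * 5 + 2
= 25 - 25 + 2
= 2
Compute f(1):
f(1) = 1 * 1^2 - 5 * 1 + 2
= 1 - 5 + 2
= -2
Net change = 2 - (-2) = 4

4


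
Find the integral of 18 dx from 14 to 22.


The integral of a constant k over [a, b] equals k * (b - a).
integral from 14 to 22 of 18 dx
= 18 * (22 - 14)
= 18 * 8
= 144

144


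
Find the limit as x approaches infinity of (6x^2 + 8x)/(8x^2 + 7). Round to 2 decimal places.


For limits at infinity with equal-degree polynomials,
we compare leading coefficients.
Numerator leading term: 6x^2
Denominator leading term: 8x^2
Divide both by x^2:
lim = (6 + 8/x) / (8 + 7/x^2)
As x -> infinity, the 1/x and 1/x^2 terms vanish:
= 6/8 = 3/4 = 0.75

0.75


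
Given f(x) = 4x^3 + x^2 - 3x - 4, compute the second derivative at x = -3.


First derivative:
f'(x) = 12x^2 + 2x - 3
Second derivative:
f''(x) = 24x + 2
Substitute x = -3:
f''(-3) = 24 * (-3) + 2
= -72 + 2
= -70

-70


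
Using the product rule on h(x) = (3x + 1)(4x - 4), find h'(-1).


Let u(x) = 3x + 1 and v(x) = 4x - 4
u'(x) = 3
v'(x) = 4
Product rule: h'(x) = u'(x)*v(x) + u(x)*v'(x)
= 3 * (4x - 4) + (3x + 1) * 4
At x = -1:
u(-1) = 3 * (-1) + 1 = -2
v(-1) = 4 * (-1) - 4 = -8
h'(-1) = 3 * (-8) + (-2) * 4
= -24 - 8
= -32

-32


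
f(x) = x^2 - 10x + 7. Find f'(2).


Differentiate term by term using power and sum rules:
f(x) = x^2 - 10x + 7
f'(x) = 2x - 10
Substitute x = 2:
f'(2) = 2 * 2 - 10
= 4 - 10
= -6

-6


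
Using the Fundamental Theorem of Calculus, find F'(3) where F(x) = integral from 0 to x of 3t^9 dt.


By the Fundamental Theorem of Calculus (Part 1):
If F(x) = integral from 0 to x of f(t) dt, then F'(x) = f(x)
Here f(t) = 3t^9
So F'(x) = 3x^9
Evaluate at x = 3:
F'(3) = 3 * 3^9
= 3 * 19683
= 59049

59049


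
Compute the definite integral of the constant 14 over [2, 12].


The integral of a constant k over [a, b] equals k * (b - a).
integral from 2 to 12 of 14 dx
= 14 * (12 - 2)
= 14 * 10
= 140

140


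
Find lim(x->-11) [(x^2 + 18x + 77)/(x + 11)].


Direct substitution gives 0/0, so we factor the numerator.
Factor: (x^2 + 18x + 77) = (x + 11)(x + 7)
Cancel the common factor (x + 11):
(x^2 + 18x + 77)/(x + 11) = (x + 7)
Now substitute x = -11:
= (-11) - (-7) = -4

-4


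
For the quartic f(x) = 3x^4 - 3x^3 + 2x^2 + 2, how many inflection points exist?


Inflection points occur where f''(x) = 0 and concavity changes.
f(x) = 3x^4 - 3x^3 + 2x^2 + 2
f'(x) = 12x^3 - 9x^2 + 4x
f''(x) = 36x^2 - 18x + 4
This is a quadratic in x. Use the discriminant to count real roots.
Discriminant = (-18)^2 - 4 * 36 * 4
= 324 - 576
= -252
Since discriminant < 0, f''(x) = 0 has no real solutions.
Number of inflection points: 0

0


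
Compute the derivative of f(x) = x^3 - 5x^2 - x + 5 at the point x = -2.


Differentiate f(x) = x^3 - 5x^2 - x + 5 term by term:
f'(x) = 3x^2 - 10x - 1
Substitute x = -2:
f'(-2) = 3 * (-2)^2 - 10 * (-2) - 1
= 12 + 20 - 1
= 31

31


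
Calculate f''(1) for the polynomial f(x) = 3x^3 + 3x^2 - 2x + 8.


First derivative:
f'(x) = 9x^2 + 6x - 2
Second derivative:
f''(x) = 18x + 6
Substitute x = 1:
f''(1) = 18 * 1 + 6
= 18 + 6
= 24

24


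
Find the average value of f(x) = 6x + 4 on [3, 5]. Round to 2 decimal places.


Average value = 1/(b-a) * integral from a to b of f(x) dx
First compute the integral of 6x + 4:
F(x) = 3x^2 + 4x
F(5) = 3 * 25 + 4 * 5 = 95
F(3) = 3 * 9 + 4 * 3 = 39
Integral = 95 - 39 = 56
Average = 56 / (5 - 3) = 56 / 2
= 28 = 28.00

28.00


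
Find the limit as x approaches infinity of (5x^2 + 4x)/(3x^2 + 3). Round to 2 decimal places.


For limits at infinity with equal-degree polynomials,
we compare leading coefficients.
Numerator leading term: 5x^2
Denominator leading term: 3x^2
Divide both by x^2:
lim = (5 + 4/x) / (3 + 3/x^2)
As x -> infinity, the 1/x and 1/x^2 terms vanish:
= 5/3 ≈ 1.67

1.67


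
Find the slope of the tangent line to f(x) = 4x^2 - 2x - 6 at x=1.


The slope of the tangent line equals f'(x) at the point.
f(x) = 4x^2 - 2x - 6
f'(x) = 8x - 2
At x = 1:
f'(1) = 8 * 1 - 2
= 8 - 2
= 6

6


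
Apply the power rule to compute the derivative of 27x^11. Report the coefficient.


We apply the power rule: d/dx [ax^n] = a*n * x^(n-1)
d/dx [27x^11]
= 27 * 11 * x^(11-1)
= 297x^10
The coefficient is 297

297


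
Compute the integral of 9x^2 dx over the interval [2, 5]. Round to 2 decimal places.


Find the antiderivative of 9x^2:
F(x) = 9/3 * x^3
Apply the Fundamental Theorem of Calculus:
F(5) - F(2)
= 9/3 * 5^3 - 9/3 * 2^3
= 9/3 * (125 - 8)
= 9/3 * 117
= 351 = 351.00

351.00


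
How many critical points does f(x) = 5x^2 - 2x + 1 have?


Find where f'(x) = 0:
f'(x) = 10x - 2
Set f'(x) = 0:
10x - 2 = 0
x = 2 / 10 = 1/5
This is a linear equation in x, so there is exactly one solution.
Number of critical points: 1

1


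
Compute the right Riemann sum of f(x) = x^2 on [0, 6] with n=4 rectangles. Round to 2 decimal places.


Right Riemann sum uses right endpoints of each subinterval.
Interval: [0, 6], n = 4
dx = (6 - 0) / 4 = 3/2
Right endpoints: [3/2, 3, 9/2, 6]
f values: [9/4, 9, 81/4, 36]
Sum = dx * (sum of f values)
= 3/2 * 135/2
= 405/4 = 101.25

101.25


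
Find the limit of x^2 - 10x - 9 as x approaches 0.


Since polynomials are continuous, we use direct substitution.
lim(x->0) of x^2 - 10x - 9
= 1 * 0^2 - 10 * 0 - 9
= 0 + 0 - 9
= -9

-9


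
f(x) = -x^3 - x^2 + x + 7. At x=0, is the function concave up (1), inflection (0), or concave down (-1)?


Concavity is determined by the sign of f''(x).
f(x) = -x^3 - x^2 + x + 7
f'(x) = -3x^2 - 2x + 1
f''(x) = -6x - 2
f''(0) = -6 * 0 - 2
= 0 - 2
= -2
Since f''(0) < 0, the function is concave down (-1)

-1


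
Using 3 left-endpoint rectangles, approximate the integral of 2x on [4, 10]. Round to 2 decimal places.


Left Riemann sum uses left endpoints of each subinterval.
Interval: [4, 10], n = 3
dx = (10 - 4) / 3 = 2
Left endpoints: [4, 6, 8]
f values: [8, 12, 16]
Sum = dx * (sum of f values)
= 2 * 36
= 72 = 72.00

72.00


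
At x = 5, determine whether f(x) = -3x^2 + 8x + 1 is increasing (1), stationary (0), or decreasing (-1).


Compute f'(x) to determine behavior:
f'(x) = -6x + 8
f'(5) = -6 * 5 + 8
= -30 + 8
= -22
Since f'(5) < 0, the function is decreasing (-1)

-1


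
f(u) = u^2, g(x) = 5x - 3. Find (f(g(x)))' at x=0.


Using the chain rule: (f(g(x)))' = f'(g(x)) * g'(x)
First, find g(0):
g(0) = 5 * 0 - 3 = -3
Next, f'(u) = 2u
And g'(x) = 5
So f'(g(0)) * g'(0)
= 2 * (-3) * 5
= -30

-30


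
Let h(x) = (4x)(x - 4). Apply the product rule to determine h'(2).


Let u(x) = 4x and v(x) = x - 4
u'(x) = 4
v'(x) = 1
Product rule: h'(x) = u'(x)*v(x) + u(x)*v'(x)
= 4 * (x - 4) + (4x) * 1
At x = 2:
u(2) = 4 * 2 + 0 = 8
v(2) = 1 * 2 - 4 = -2
h'(2) = 4 * (-2) + 8 * 1
= -8 + 8
= 0

0
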